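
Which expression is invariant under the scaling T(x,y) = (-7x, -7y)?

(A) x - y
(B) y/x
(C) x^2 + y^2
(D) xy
B

Under the uniform scaling T(x,y) = (-7x, -7y):
Substitute the transformed coordinates into each option and compare with the original:
(A) x - y  ->  (-7x) - (-7y) = -7x + 7y   [differs from x - y: not invariant]
(B) y/x  ->  (-7y)/(-7x) = y/x   [equals y/x: invariant]
(C) x^2 + y^2  ->  (-7x)^2 + (-7y)^2 = 49x^2 + 49y^2   [differs from x^2 + y^2: not invariant]
(D) xy  ->  (-7x)(-7y) = 49xy   [differs from xy: not invariant]

Only option (B), y/x, is unchanged by the transformation.
The common factor -7 cancels in a ratio of coordinates, while sums, products and sums of squares pick up factors of -7 or 49.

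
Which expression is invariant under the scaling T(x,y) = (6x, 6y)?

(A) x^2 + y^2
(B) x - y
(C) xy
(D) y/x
D

Under the uniform scaling T(x,y) = (6x, 6y):
Substitute the transformed coordinates into each option and compare with the original:
(A) x^2 + y^2  ->  (6x)^2 + (6y)^2 = 36x^2 + 36y^2   [differs from x^2 + y^2: not invariant]
(B) x - y  ->  (6x) - (6y) = 6x - 6y   [differs from x - y: not invariant]
(C) xy  ->  (6x)(6y) = 36xy   [differs from xy: not invariant]
(D) y/x  ->  (6y)/(6x) = y/x   [equals y/x: invariant]

Only option (D), y/x, is unchanged by the transformation.
The common factor 6 cancels in a ratio of coordinates, while sums, products and sums of squares pick up factors of 6 or 36.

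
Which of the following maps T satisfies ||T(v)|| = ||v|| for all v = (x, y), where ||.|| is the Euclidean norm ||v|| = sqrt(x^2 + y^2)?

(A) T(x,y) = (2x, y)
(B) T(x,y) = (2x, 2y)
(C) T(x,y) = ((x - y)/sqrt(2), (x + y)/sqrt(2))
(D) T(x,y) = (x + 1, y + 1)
C

A transformation preserves a norm if ||T(v)|| = ||v|| for every v; a single vector where the norm changes rules an option out.

(A) T(x,y) = (2x, y): v = (1, 0) has norm sqrt((1)^2 + (0)^2) = 1, but T(v) = (2, 0) has norm 2 -- not preserved.
(B) T(x,y) = (2x, 2y): v = (1, 0) has norm sqrt((1)^2 + (0)^2) = 1, but T(v) = (2, 0) has norm 2 -- not preserved.
(C) T(x,y) = ((x - y)/sqrt(2), (x + y)/sqrt(2)): preserves the norm -- it is an orthogonal map (a rotation/reflection), and (sqrt(2)(x - y)/2)^2 + (sqrt(2)(x + y)/2)^2 simplifies to x^2 + y^2.
(D) T(x,y) = (x + 1, y + 1): v = (1, 0) has norm sqrt((1)^2 + (0)^2) = 1, but T(v) = (2, 1) has norm sqrt(5) -- not preserved.

Therefore the answer is (C).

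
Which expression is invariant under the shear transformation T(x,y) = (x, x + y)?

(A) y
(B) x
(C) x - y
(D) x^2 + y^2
B

Under the shear T(x,y) = (x, x + y):
Substitute the transformed coordinates into each option and compare with the original:
(A) y  ->  (x + y) = x + y   [differs from y: not invariant]
(B) x  ->  (x) = x   [equals x: invariant]
(C) x - y  ->  (x) - (x + y) = -y   [differs from x - y: not invariant]
(D) x^2 + y^2  ->  (x)^2 + (x + y)^2 = 2x^2 + 2xy + y^2   [differs from x^2 + y^2: not invariant]

Only option (B), x, is unchanged by the transformation.
A vertical shear moves points parallel to the y-axis, so the x-coordinate (and any function of x alone) is unchanged.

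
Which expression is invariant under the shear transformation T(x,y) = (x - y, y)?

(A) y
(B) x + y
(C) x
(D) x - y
A

Under the shear T(x,y) = (x - y, y):
Substitute the transformed coordinates into each option and compare with the original:
(A) y  ->  (y) = y   [equals y: invariant]
(B) x + y  ->  (x - y) + (y) = x   [differs from x + y: not invariant]
(C) x  ->  (x - y) = x - y   [differs from x: not invariant]
(D) x - y  ->  (x - y) - (y) = x - 2y   [differs from x - y: not invariant]

Only option (A), y, is unchanged by the transformation.
A horizontal shear moves points parallel to the x-axis, so the y-coordinate (and any function of y alone) is unchanged.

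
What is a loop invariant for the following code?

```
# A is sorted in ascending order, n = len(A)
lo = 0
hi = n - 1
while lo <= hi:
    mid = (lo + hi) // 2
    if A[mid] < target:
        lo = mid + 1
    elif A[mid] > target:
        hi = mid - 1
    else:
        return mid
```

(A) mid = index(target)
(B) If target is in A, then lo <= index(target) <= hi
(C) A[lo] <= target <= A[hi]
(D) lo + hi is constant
B

A loop invariant must hold before the first iteration and be re-established by every execution of the body.

(B) If target is in A, then lo <= index(target) <= hi: Before the loop [lo, hi] = [0, n-1] covers every index. When A[mid] < target, sortedness puts target strictly to the right of mid, so setting lo = mid + 1 keeps index(target) in [lo, hi]; symmetrically for hi = mid - 1. Hence 'if target is in A then lo <= index(target) <= hi' holds after every iteration, and when lo > hi it proves target is absent.

The other options fail:
(A) mid = index(target): mid is just the current probe; it equals index(target) only on the iteration that returns.
(C) A[lo] <= target <= A[hi]: fails when target is not in A (e.g. target < A[0] already violates it before the loop), so it is not maintained in general.
(D) lo + hi is constant: each iteration moves exactly one of lo, hi, so lo + hi changes (e.g. 0 + (n-1) becomes (mid+1) + (n-1)).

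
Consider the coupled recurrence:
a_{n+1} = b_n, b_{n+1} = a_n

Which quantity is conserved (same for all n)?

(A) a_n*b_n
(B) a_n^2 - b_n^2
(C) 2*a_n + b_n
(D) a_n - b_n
A

Replace a_n by a_{n+1} = b_n and b_n by b_{n+1} = a_n in each option and simplify:
(A) a_n*b_n  ->  (b_n)*(a_n) = a_n*b_n   [conserved]
(B) a_n^2 - b_n^2  ->  (b_n)^2 - (a_n)^2 = -a_n^2 + b_n^2   [not conserved]
(C) 2*a_n + b_n  ->  2*(b_n) + (a_n) = a_n + 2*b_n   [not conserved]
(D) a_n - b_n  ->  (b_n) - (a_n) = -a_n + b_n   [not conserved]

Only (A) a_n*b_n returns to itself after one step, so it is the conserved quantity.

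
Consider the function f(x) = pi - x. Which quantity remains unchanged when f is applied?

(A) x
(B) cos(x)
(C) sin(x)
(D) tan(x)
C

For f(x) = pi - x:
sin(pi - x) = sin(x), so sine is invariant under this transformation.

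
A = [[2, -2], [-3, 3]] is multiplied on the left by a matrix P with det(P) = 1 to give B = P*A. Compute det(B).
0

By the multiplicative property of determinants, det(B) = det(P*A) = det(P) * det(A) = det(A),
so the determinant is invariant under multiplication by any determinant-1 matrix; we just need det(A).

det(A) = (2)(3) - (-2)(-3) = 6 - 6 = 0

Therefore det(B) = 1 * 0 = 0.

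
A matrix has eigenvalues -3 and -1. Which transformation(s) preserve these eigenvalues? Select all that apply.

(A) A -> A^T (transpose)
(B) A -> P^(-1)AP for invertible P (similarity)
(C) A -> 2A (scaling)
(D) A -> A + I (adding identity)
A and B

Eigenvalues are preserved by:
1. Similarity transformations: A -> P^(-1)AP (same characteristic polynomial)
2. Transpose: A^T has the same eigenvalues as A

Eigenvalues are NOT preserved by:
- Adding identity: eigenvalues become -3+1, -1+1
- Scaling: eigenvalues become -6, -2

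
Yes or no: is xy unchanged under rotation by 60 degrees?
No

Applying rotation by 60 degrees: x' = x*cos(60 degrees) - y*sin(60 degrees) = x/2 - sqrt(3)y/2, y' = x*sin(60 degrees) + y*cos(60 degrees) = sqrt(3)x/2 + y/2

Substituting into xy:
(x/2 - sqrt(3)y/2)(sqrt(3)x/2 + y/2)
= sqrt(3)x^2/4 - xy/2 - sqrt(3)y^2/4

This differs from the original expression xy, so it is NOT invariant.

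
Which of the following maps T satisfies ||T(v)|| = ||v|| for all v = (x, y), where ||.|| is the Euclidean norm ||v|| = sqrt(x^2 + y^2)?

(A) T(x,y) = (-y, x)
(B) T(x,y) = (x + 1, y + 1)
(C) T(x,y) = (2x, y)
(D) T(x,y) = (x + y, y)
A

A transformation preserves a norm if ||T(v)|| = ||v|| for every v; a single vector where the norm changes rules an option out.

(A) T(x,y) = (-y, x): preserves the norm -- it is an orthogonal map (a rotation/reflection), and (-y)^2 + (x)^2 simplifies to x^2 + y^2.
(B) T(x,y) = (x + 1, y + 1): v = (1, 0) has norm sqrt((1)^2 + (0)^2) = 1, but T(v) = (2, 1) has norm sqrt(5) -- not preserved.
(C) T(x,y) = (2x, y): v = (1, 0) has norm sqrt((1)^2 + (0)^2) = 1, but T(v) = (2, 0) has norm 2 -- not preserved.
(D) T(x,y) = (x + y, y): v = (0, 1) has norm sqrt((0)^2 + (1)^2) = 1, but T(v) = (1, 1) has norm sqrt(2) -- not preserved.

Therefore the answer is (A).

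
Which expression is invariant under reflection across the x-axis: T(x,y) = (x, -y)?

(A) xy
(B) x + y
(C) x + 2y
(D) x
D

The map is reflection across the x-axis: T(x,y) = (x, -y).
Substitute the transformed coordinates into each option and compare with the original:
(A) xy  ->  (x)(-y) = -xy   [differs from xy: not invariant]
(B) x + y  ->  (x) + (-y) = x - y   [differs from x + y: not invariant]
(C) x + 2y  ->  (x) + 2(-y) = x - 2y   [differs from x + 2y: not invariant]
(D) x  ->  (x) = x   [equals x: invariant]

Only option (D), x, is unchanged by the transformation.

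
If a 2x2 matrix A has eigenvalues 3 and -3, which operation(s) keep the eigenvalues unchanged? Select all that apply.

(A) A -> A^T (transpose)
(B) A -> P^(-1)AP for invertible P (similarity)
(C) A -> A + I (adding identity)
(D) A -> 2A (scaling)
A and B

Eigenvalues are preserved by:
1. Similarity transformations: A -> P^(-1)AP (same characteristic polynomial)
2. Transpose: A^T has the same eigenvalues as A

Eigenvalues are NOT preserved by:
- Adding identity: eigenvalues become 3+1, -3+1
- Scaling: eigenvalues become 6, -6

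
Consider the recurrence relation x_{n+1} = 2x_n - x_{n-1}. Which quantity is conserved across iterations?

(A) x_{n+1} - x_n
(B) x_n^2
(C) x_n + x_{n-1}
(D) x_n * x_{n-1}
A

For the recurrence x_{n+1} = 2x_n - x_{n-1}:

If x_{n+1} = 2x_n - x_{n-1}, then:
x_{n+1} - x_n = x_n - x_{n-1}
The first difference is constant throughout the sequence.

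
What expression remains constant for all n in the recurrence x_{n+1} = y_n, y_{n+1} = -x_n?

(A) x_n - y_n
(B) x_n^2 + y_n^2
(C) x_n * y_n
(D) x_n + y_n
B

For the recurrence x_{n+1} = y_n, y_{n+1} = -x_n:

x_{n+1}^2 + y_{n+1}^2 = y_n^2 + (-x_n)^2 = x_n^2 + y_n^2
The sum of squares is conserved (like energy in a harmonic oscillator).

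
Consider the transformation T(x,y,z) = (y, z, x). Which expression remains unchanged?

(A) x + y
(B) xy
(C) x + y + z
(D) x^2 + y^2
C

Apply T(x,y,z) = (y, z, x) to each option, i.e. replace (x, y, z) by the transformed coordinates.
Substitute the transformed coordinates into each option and compare with the original:
(A) x + y  ->  (y) + (z) = y + z   [differs from x + y: not invariant]
(B) xy  ->  (y)(z) = yz   [differs from xy: not invariant]
(C) x + y + z  ->  (y) + (z) + (x) = x + y + z   [equals x + y + z: invariant]
(D) x^2 + y^2  ->  (y)^2 + (z)^2 = y^2 + z^2   [differs from x^2 + y^2: not invariant]

Only option (C), x + y + z, is unchanged by the transformation.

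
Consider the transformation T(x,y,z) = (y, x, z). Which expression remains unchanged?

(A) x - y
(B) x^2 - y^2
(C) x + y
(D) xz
C

Apply T(x,y,z) = (y, x, z) to each option, i.e. replace (x, y, z) by the transformed coordinates.
Substitute the transformed coordinates into each option and compare with the original:
(A) x - y  ->  (y) - (x) = -x + y   [differs from x - y: not invariant]
(B) x^2 - y^2  ->  (y)^2 - (x)^2 = -x^2 + y^2   [differs from x^2 - y^2: not invariant]
(C) x + y  ->  (y) + (x) = x + y   [equals x + y: invariant]
(D) xz  ->  (y)(z) = yz   [differs from xz: not invariant]

Only option (C), x + y, is unchanged by the transformation.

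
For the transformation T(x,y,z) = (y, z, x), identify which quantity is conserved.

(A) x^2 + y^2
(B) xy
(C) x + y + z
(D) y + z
C

Apply T(x,y,z) = (y, z, x) to each option, i.e. replace (x, y, z) by the transformed coordinates.
Substitute the transformed coordinates into each option and compare with the original:
(A) x^2 + y^2  ->  (y)^2 + (z)^2 = y^2 + z^2   [differs from x^2 + y^2: not invariant]
(B) xy  ->  (y)(z) = yz   [differs from xy: not invariant]
(C) x + y + z  ->  (y) + (z) + (x) = x + y + z   [equals x + y + z: invariant]
(D) y + z  ->  (z) + (x) = x + z   [differs from y + z: not invariant]

Only option (C), x + y + z, is unchanged by the transformation.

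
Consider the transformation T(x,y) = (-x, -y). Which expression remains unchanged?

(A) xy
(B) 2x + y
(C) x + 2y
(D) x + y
A

An expression E(x,y) is invariant under T if E(T(x,y)) = E(x,y). Here T(x,y) = (-x, -y).
Substitute the transformed coordinates into each option and compare with the original:
(A) xy  ->  (-x)(-y) = xy   [equals xy: invariant]
(B) 2x + y  ->  2(-x) + (-y) = -2x - y   [differs from 2x + y: not invariant]
(C) x + 2y  ->  (-x) + 2(-y) = -x - 2y   [differs from x + 2y: not invariant]
(D) x + y  ->  (-x) + (-y) = -x - y   [differs from x + y: not invariant]

Only option (A), xy, is unchanged by the transformation.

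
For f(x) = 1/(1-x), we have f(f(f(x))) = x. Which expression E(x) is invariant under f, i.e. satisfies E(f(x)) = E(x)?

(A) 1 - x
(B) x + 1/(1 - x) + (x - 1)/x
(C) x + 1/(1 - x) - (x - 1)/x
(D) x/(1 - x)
B

Replace x by f(x) = 1/(1 - x) in each option and simplify. As a quick numerical cross-check, also compare E(3) with E(f(3)) = E(-1/2).

(A) 1 - x  ->  1 - (1/(1 - x)) = x/(x - 1); check: E(3) = -2 but E(-1/2) = 3/2.   [not invariant]
(B) x + 1/(1 - x) + (x - 1)/x  ->  (1/(1 - x)) + 1/(1 - (1/(1 - x))) + ((1/(1 - x)) - 1)/(1/(1 - x)), which simplifies back to x + 1/(1 - x) + (x - 1)/x; check: E(3) = 19/6, E(-1/2) = 19/6.   [invariant]
(C) x + 1/(1 - x) - (x - 1)/x  ->  (1/(1 - x)) + 1/(1 - (1/(1 - x))) - ((1/(1 - x)) - 1)/(1/(1 - x)) = (x^2(1 - x) - x + (x - 1)^2)/(x(x - 1)); check: E(3) = 11/6 but E(-1/2) = -17/6.   [not invariant]
(D) x/(1 - x)  ->  (1/(1 - x))/(1 - (1/(1 - x))) = -1/x; check: E(3) = -3/2 but E(-1/2) = -1/3.   [not invariant]

Only (B) is unchanged. Indeed f(f(x)) = 1/(1 - 1/(1-x)) = (1-x)/(-x) = (x-1)/x, so E(x) = x + f(x) + f(f(x)) is the sum over the whole 3-cycle; applying f just permutes the three terms cyclically (x -> f(x) -> f(f(x)) -> x), leaving the sum unchanged.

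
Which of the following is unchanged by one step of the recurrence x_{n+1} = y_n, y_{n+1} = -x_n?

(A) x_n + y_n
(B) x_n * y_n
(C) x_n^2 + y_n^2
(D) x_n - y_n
C

For the recurrence x_{n+1} = y_n, y_{n+1} = -x_n:

x_{n+1}^2 + y_{n+1}^2 = y_n^2 + (-x_n)^2 = x_n^2 + y_n^2
The sum of squares is conserved (like energy in a harmonic oscillator).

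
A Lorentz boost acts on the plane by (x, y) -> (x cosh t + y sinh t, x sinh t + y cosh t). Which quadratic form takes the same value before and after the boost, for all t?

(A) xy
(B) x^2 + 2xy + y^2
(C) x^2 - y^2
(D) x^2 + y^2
C

Write x' = x cosh t + y sinh t, y' = x sinh t + y cosh t and substitute into each option:
(A) xy: (x cosh t + y sinh t)(x sinh t + y cosh t) = xy(cosh^2 t + sinh^2 t) + (x^2 + y^2) sinh t cosh t = xy cosh 2t + (x^2 + y^2)(sinh 2t)/2   [not invariant for t != 0]
(B) x^2 + 2xy + y^2: (x' + y')^2 with x' + y' = (x + y)(cosh t + sinh t) = (x + y)e^t, so it becomes (x + y)^2 e^(2t)   [not invariant for t != 0]
(C) x^2 - y^2: (x cosh t + y sinh t)^2 - (x sinh t + y cosh t)^2 = x^2(cosh^2 t - sinh^2 t) + 2xy(cosh t sinh t - sinh t cosh t) + y^2(sinh^2 t - cosh^2 t) = x^2 - y^2   [invariant, using cosh^2 t - sinh^2 t = 1]
(D) x^2 + y^2: (x cosh t + y sinh t)^2 + (x sinh t + y cosh t)^2 = (x^2 + y^2)(cosh^2 t + sinh^2 t) + 4xy sinh t cosh t = (x^2 + y^2) cosh 2t + 2xy sinh 2t   [not invariant for t != 0]

Only (C) x^2 - y^2 is unchanged; it is the Minkowski form preserved by Lorentz boosts, just as x^2 + y^2 is preserved by ordinary rotations.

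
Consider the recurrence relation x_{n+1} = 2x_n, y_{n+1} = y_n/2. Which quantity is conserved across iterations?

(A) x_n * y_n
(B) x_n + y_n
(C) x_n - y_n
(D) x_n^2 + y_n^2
A

For the recurrence x_{n+1} = 2x_n, y_{n+1} = y_n/2:

x_{n+1} * y_{n+1} = (2x_n) * (y_n/2) = x_n * y_n
The product is conserved.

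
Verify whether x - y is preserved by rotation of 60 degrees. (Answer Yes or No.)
No

Applying rotation by 60 degrees: x' = x*cos(60 degrees) - y*sin(60 degrees) = x/2 - sqrt(3)y/2, y' = x*sin(60 degrees) + y*cos(60 degrees) = sqrt(3)x/2 + y/2

Substituting into x - y:
(x/2 - sqrt(3)y/2) - (sqrt(3)x/2 + y/2)
= -sqrt(3)x/2 + x/2 - sqrt(3)y/2 - y/2

This differs from the original expression x - y, so it is NOT invariant.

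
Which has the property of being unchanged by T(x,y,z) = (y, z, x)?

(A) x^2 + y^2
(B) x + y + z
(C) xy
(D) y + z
B

Apply T(x,y,z) = (y, z, x) to each option, i.e. replace (x, y, z) by the transformed coordinates.
Substitute the transformed coordinates into each option and compare with the original:
(A) x^2 + y^2  ->  (y)^2 + (z)^2 = y^2 + z^2   [differs from x^2 + y^2: not invariant]
(B) x + y + z  ->  (y) + (z) + (x) = x + y + z   [equals x + y + z: invariant]
(C) xy  ->  (y)(z) = yz   [differs from xy: not invariant]
(D) y + z  ->  (z) + (x) = x + z   [differs from y + z: not invariant]

Only option (B), x + y + z, is unchanged by the transformation.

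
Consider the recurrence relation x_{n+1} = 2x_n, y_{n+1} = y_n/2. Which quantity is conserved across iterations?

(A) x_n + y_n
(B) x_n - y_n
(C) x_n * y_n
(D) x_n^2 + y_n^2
C

For the recurrence x_{n+1} = 2x_n, y_{n+1} = y_n/2:

x_{n+1} * y_{n+1} = (2x_n) * (y_n/2) = x_n * y_n
The product is conserved.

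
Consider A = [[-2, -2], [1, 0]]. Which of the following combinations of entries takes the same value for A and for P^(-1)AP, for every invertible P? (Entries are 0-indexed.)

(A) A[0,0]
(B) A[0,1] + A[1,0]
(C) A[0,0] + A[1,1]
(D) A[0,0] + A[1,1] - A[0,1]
C

A[0,0] + A[1,1] is the trace of A. By the cyclic property of the trace, tr(P^(-1)AP) = tr(APP^(-1)) = tr(A), so it is the same for every matrix similar to A.

The other combinations are not similarity invariants. For example, take P = [[1, 1], [1, 2]] (det P = 1), so P^(-1) = [[2, -1], [-1, 1]] and
B = P^(-1)AP = [[-9, -13], [5, 7]].
Evaluating each option on A and on B:
(A) A[0,0]: -2 for A, -9 for B -> changes
(B) A[0,1] + A[1,0]: -1 for A, -8 for B -> changes
(C) A[0,0] + A[1,1]: -2 for A, -2 for B -> unchanged
(D) A[0,0] + A[1,1] - A[0,1]: 0 for A, 11 for B -> changes

Only (C) A[0,0] + A[1,1] = -2 survives (and it does so for every P, not just this one), so it is the invariant.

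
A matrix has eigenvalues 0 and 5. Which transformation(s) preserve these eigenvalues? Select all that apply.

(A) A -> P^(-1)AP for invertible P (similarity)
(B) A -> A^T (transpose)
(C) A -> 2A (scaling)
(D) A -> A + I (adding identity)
A and B

Eigenvalues are preserved by:
1. Similarity transformations: A -> P^(-1)AP (same characteristic polynomial)
2. Transpose: A^T has the same eigenvalues as A

Eigenvalues are NOT preserved by:
- Adding identity: eigenvalues become 0+1, 5+1
- Scaling: eigenvalues become 0, 10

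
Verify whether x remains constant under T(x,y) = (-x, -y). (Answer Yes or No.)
No

Substitute T(x,y) = (-x, -y) into the expression and compare with the original.

Original: x
After applying T: (-x) = -x

This differs from the original x (difference: -2x), so the expression is NOT invariant.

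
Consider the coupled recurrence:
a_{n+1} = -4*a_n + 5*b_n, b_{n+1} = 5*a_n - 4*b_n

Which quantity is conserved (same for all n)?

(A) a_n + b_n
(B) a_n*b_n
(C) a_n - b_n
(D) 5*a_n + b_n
A

Replace a_n by a_{n+1} = -4*a_n + 5*b_n and b_n by b_{n+1} = 5*a_n - 4*b_n in each option and simplify:
(A) a_n + b_n  ->  (-4*a_n + 5*b_n) + (5*a_n - 4*b_n) = a_n + b_n   [conserved]
(B) a_n*b_n  ->  (-4*a_n + 5*b_n)*(5*a_n - 4*b_n) = -20*a_n^2 + 41*a_n*b_n - 20*b_n^2   [not conserved]
(C) a_n - b_n  ->  (-4*a_n + 5*b_n) - (5*a_n - 4*b_n) = -9*a_n + 9*b_n   [not conserved]
(D) 5*a_n + b_n  ->  5*(-4*a_n + 5*b_n) + (5*a_n - 4*b_n) = -15*a_n + 21*b_n   [not conserved]

Only (A) a_n + b_n returns to itself after one step, so it is the conserved quantity.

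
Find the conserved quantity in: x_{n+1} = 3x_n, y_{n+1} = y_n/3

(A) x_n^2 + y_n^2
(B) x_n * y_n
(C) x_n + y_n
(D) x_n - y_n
B

For the recurrence x_{n+1} = 3x_n, y_{n+1} = y_n/3:

x_{n+1} * y_{n+1} = (3x_n) * (y_n/3) = x_n * y_n
The product is conserved.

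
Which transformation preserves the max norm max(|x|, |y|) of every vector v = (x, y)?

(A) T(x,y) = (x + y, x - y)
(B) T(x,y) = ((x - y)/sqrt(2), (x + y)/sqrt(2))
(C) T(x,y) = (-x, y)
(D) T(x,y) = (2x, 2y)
C

A transformation preserves a norm if ||T(v)|| = ||v|| for every v; a single vector where the norm changes rules an option out.

(A) T(x,y) = (x + y, x - y): v = (1, 1) has norm max(|1|, |1|) = 1, but T(v) = (2, 0) has norm 2 -- not preserved.
(B) T(x,y) = ((x - y)/sqrt(2), (x + y)/sqrt(2)): v = (1, 0) has norm max(|1|, |0|) = 1, but T(v) = (sqrt(2)/2, sqrt(2)/2) has norm sqrt(2)/2 -- not preserved.
(C) T(x,y) = (-x, y): preserves the norm -- it only permutes the coordinates and/or flips signs, which leaves max(|x|, |y|) unchanged.
(D) T(x,y) = (2x, 2y): v = (1, 0) has norm max(|1|, |0|) = 1, but T(v) = (2, 0) has norm 2 -- not preserved.

Therefore the answer is (C).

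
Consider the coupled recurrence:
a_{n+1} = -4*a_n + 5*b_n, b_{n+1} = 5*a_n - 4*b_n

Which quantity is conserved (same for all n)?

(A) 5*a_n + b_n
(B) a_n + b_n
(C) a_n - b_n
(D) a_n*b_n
B

Replace a_n by a_{n+1} = -4*a_n + 5*b_n and b_n by b_{n+1} = 5*a_n - 4*b_n in each option and simplify:
(A) 5*a_n + b_n  ->  5*(-4*a_n + 5*b_n) + (5*a_n - 4*b_n) = -15*a_n + 21*b_n   [not conserved]
(B) a_n + b_n  ->  (-4*a_n + 5*b_n) + (5*a_n - 4*b_n) = a_n + b_n   [conserved]
(C) a_n - b_n  ->  (-4*a_n + 5*b_n) - (5*a_n - 4*b_n) = -9*a_n + 9*b_n   [not conserved]
(D) a_n*b_n  ->  (-4*a_n + 5*b_n)*(5*a_n - 4*b_n) = -20*a_n^2 + 41*a_n*b_n - 20*b_n^2   [not conserved]

Only (B) a_n + b_n returns to itself after one step, so it is the conserved quantity.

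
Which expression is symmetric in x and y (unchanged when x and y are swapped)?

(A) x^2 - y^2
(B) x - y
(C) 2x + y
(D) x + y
D

A symmetric expression is unchanged when the variables are permuted; here the transformation to test is the swap (x, y) -> (y, x).
Substitute the transformed coordinates into each option and compare with the original:
(A) x^2 - y^2  ->  (y)^2 - (x)^2 = -x^2 + y^2   [differs from x^2 - y^2: not invariant]
(B) x - y  ->  (y) - (x) = -x + y   [differs from x - y: not invariant]
(C) 2x + y  ->  2(y) + (x) = x + 2y   [differs from 2x + y: not invariant]
(D) x + y  ->  (y) + (x) = x + y   [equals x + y: invariant]

Only option (D), x + y, is unchanged by the transformation.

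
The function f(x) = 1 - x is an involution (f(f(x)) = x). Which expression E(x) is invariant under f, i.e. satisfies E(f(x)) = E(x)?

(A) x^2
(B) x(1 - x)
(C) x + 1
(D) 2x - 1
B

Replace x by f(x) = 1 - x in each option and simplify. As a quick numerical cross-check, also compare E(3) with E(f(3)) = E(-2).

(A) x^2  ->  (1 - x)^2 = (x - 1)^2; check: E(3) = 9 but E(-2) = 4.   [not invariant]
(B) x(1 - x)  ->  (1 - x)(1 - (1 - x)), which simplifies back to x(1 - x); check: E(3) = -6, E(-2) = -6.   [invariant]
(C) x + 1  ->  (1 - x) + 1 = 2 - x; check: E(3) = 4 but E(-2) = -1.   [not invariant]
(D) 2x - 1  ->  2(1 - x) - 1 = 1 - 2x; check: E(3) = 5 but E(-2) = -5.   [not invariant]

Only (B) is unchanged. E is symmetric under swapping x with f(x) = 1 - x, which is exactly what an involution does.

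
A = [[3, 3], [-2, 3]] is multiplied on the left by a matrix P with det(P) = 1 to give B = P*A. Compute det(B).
15

By the multiplicative property of determinants, det(B) = det(P*A) = det(P) * det(A) = det(A),
so the determinant is invariant under multiplication by any determinant-1 matrix; we just need det(A).

det(A) = (3)(3) - (3)(-2) = 9 - (-6) = 15

Therefore det(B) = 1 * 15 = 15.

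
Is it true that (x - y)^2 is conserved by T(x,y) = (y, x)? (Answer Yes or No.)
Yes

Substitute T(x,y) = (y, x) into the expression and compare with the original.

Original: (x - y)^2
After applying T: ((y) - (x))^2 = x^2 - 2xy + y^2

This is identical to the original (x - y)^2, so the expression is invariant.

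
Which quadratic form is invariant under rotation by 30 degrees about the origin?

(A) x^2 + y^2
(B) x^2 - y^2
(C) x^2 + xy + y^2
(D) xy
A

Rotation by 30 degrees sends (x, y) to (sqrt(3)x/2 - y/2, x/2 + sqrt(3)y/2).
Substitute the transformed coordinates into each option and compare with the original:
(A) x^2 + y^2  ->  (sqrt(3)x/2 - y/2)^2 + (x/2 + sqrt(3)y/2)^2 = x^2 + y^2   [equals x^2 + y^2: invariant]
(B) x^2 - y^2  ->  (sqrt(3)x/2 - y/2)^2 - (x/2 + sqrt(3)y/2)^2 = x^2/2 - sqrt(3)xy - y^2/2   [differs from x^2 - y^2: not invariant]
(C) x^2 + xy + y^2  ->  (sqrt(3)x/2 - y/2)^2 + (sqrt(3)x/2 - y/2)(x/2 + sqrt(3)y/2) + (x/2 + sqrt(3)y/2)^2 = sqrt(3)x^2/4 + x^2 + xy/2 - sqrt(3)y^2/4 + y^2   [differs from x^2 + xy + y^2: not invariant]
(D) xy  ->  (sqrt(3)x/2 - y/2)(x/2 + sqrt(3)y/2) = sqrt(3)x^2/4 + xy/2 - sqrt(3)y^2/4   [differs from xy: not invariant]

Only option (A), x^2 + y^2, is unchanged by the transformation.
x^2 + y^2 is the squared distance from the origin, which rotations preserve.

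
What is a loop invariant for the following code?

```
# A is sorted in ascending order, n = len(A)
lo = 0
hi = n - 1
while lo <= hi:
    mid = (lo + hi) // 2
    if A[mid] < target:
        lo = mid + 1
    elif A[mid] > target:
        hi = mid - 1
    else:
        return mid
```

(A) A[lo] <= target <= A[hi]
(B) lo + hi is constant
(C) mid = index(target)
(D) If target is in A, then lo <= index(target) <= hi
D

A loop invariant must hold before the first iteration and be re-established by every execution of the body.

(D) If target is in A, then lo <= index(target) <= hi: Before the loop [lo, hi] = [0, n-1] covers every index. When A[mid] < target, sortedness puts target strictly to the right of mid, so setting lo = mid + 1 keeps index(target) in [lo, hi]; symmetrically for hi = mid - 1. Hence 'if target is in A then lo <= index(target) <= hi' holds after every iteration, and when lo > hi it proves target is absent.

The other options fail:
(A) A[lo] <= target <= A[hi]: fails when target is not in A (e.g. target < A[0] already violates it before the loop), so it is not maintained in general.
(B) lo + hi is constant: each iteration moves exactly one of lo, hi, so lo + hi changes (e.g. 0 + (n-1) becomes (mid+1) + (n-1)).
(C) mid = index(target): mid is just the current probe; it equals index(target) only on the iteration that returns.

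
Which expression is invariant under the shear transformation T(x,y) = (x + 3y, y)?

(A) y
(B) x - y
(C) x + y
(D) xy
A

Under the shear T(x,y) = (x + 3y, y):
Substitute the transformed coordinates into each option and compare with the original:
(A) y  ->  (y) = y   [equals y: invariant]
(B) x - y  ->  (x + 3y) - (y) = x + 2y   [differs from x - y: not invariant]
(C) x + y  ->  (x + 3y) + (y) = x + 4y   [differs from x + y: not invariant]
(D) xy  ->  (x + 3y)(y) = xy + 3y^2   [differs from xy: not invariant]

Only option (A), y, is unchanged by the transformation.
A horizontal shear moves points parallel to the x-axis, so the y-coordinate (and any function of y alone) is unchanged.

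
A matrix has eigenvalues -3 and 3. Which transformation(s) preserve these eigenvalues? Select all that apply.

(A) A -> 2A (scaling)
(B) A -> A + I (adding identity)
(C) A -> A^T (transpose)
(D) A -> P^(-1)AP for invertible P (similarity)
C and D

Eigenvalues are preserved by:
1. Similarity transformations: A -> P^(-1)AP (same characteristic polynomial)
2. Transpose: A^T has the same eigenvalues as A

Eigenvalues are NOT preserved by:
- Adding identity: eigenvalues become -3+1, 3+1
- Scaling: eigenvalues become -6, 6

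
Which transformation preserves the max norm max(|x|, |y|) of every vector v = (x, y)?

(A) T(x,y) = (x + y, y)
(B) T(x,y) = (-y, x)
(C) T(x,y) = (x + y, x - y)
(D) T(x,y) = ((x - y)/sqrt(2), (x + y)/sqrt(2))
B

A transformation preserves a norm if ||T(v)|| = ||v|| for every v; a single vector where the norm changes rules an option out.

(A) T(x,y) = (x + y, y): v = (1, 1) has norm max(|1|, |1|) = 1, but T(v) = (2, 1) has norm 2 -- not preserved.
(B) T(x,y) = (-y, x): preserves the norm -- it only permutes the coordinates and/or flips signs, which leaves max(|x|, |y|) unchanged.
(C) T(x,y) = (x + y, x - y): v = (1, 1) has norm max(|1|, |1|) = 1, but T(v) = (2, 0) has norm 2 -- not preserved.
(D) T(x,y) = ((x - y)/sqrt(2), (x + y)/sqrt(2)): v = (1, 0) has norm max(|1|, |0|) = 1, but T(v) = (sqrt(2)/2, sqrt(2)/2) has norm sqrt(2)/2 -- not preserved.

Therefore the answer is (B).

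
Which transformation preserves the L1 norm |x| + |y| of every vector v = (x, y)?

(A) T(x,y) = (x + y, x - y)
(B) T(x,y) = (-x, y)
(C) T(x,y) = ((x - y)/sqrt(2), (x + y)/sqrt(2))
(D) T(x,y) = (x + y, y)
B

A transformation preserves a norm if ||T(v)|| = ||v|| for every v; a single vector where the norm changes rules an option out.

(A) T(x,y) = (x + y, x - y): v = (1, 0) has norm |1| + |0| = 1, but T(v) = (1, 1) has norm 2 -- not preserved.
(B) T(x,y) = (-x, y): preserves the norm -- it only permutes the coordinates and/or flips signs, which leaves |x| + |y| unchanged.
(C) T(x,y) = ((x - y)/sqrt(2), (x + y)/sqrt(2)): v = (1, 0) has norm |1| + |0| = 1, but T(v) = (sqrt(2)/2, sqrt(2)/2) has norm sqrt(2) -- not preserved.
(D) T(x,y) = (x + y, y): v = (0, 1) has norm |0| + |1| = 1, but T(v) = (1, 1) has norm 2 -- not preserved.

Therefore the answer is (B).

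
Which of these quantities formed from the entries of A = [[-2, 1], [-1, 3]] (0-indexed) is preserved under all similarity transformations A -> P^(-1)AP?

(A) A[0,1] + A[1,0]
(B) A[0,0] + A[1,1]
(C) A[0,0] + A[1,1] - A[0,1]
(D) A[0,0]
B

A[0,0] + A[1,1] is the trace of A. By the cyclic property of the trace, tr(P^(-1)AP) = tr(APP^(-1)) = tr(A), so it is the same for every matrix similar to A.

The other combinations are not similarity invariants. For example, take P = [[1, 1], [0, 1]] (det P = 1), so P^(-1) = [[1, -1], [0, 1]] and
B = P^(-1)AP = [[-1, -3], [-1, 2]].
Evaluating each option on A and on B:
(A) A[0,1] + A[1,0]: 0 for A, -4 for B -> changes
(B) A[0,0] + A[1,1]: 1 for A, 1 for B -> unchanged
(C) A[0,0] + A[1,1] - A[0,1]: 0 for A, 4 for B -> changes
(D) A[0,0]: -2 for A, -1 for B -> changes

Only (B) A[0,0] + A[1,1] = 1 survives (and it does so for every P, not just this one), so it is the invariant.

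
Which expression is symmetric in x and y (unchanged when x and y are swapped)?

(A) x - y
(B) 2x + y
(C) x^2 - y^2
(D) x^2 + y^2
D

A symmetric expression is unchanged when the variables are permuted; here the transformation to test is the swap (x, y) -> (y, x).
Substitute the transformed coordinates into each option and compare with the original:
(A) x - y  ->  (y) - (x) = -x + y   [differs from x - y: not invariant]
(B) 2x + y  ->  2(y) + (x) = x + 2y   [differs from 2x + y: not invariant]
(C) x^2 - y^2  ->  (y)^2 - (x)^2 = -x^2 + y^2   [differs from x^2 - y^2: not invariant]
(D) x^2 + y^2  ->  (y)^2 + (x)^2 = x^2 + y^2   [equals x^2 + y^2: invariant]

Only option (D), x^2 + y^2, is unchanged by the transformation.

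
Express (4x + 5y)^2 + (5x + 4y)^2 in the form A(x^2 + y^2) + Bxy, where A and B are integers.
41(x^2 + y^2) + 80xy

Expanding: (4x + 5y)^2 = 16x^2 + 40xy + 25y^2
(5x + 4y)^2 = 25x^2 + 40xy + 16y^2
Sum = (16+25)(x^2+y^2) + 80xy = 41(x^2 + y^2) + 80xy
This is symmetric in x and y.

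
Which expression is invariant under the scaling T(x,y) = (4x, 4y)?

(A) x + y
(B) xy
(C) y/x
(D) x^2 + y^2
C

Under the uniform scaling T(x,y) = (4x, 4y):
Substitute the transformed coordinates into each option and compare with the original:
(A) x + y  ->  (4x) + (4y) = 4x + 4y   [differs from x + y: not invariant]
(B) xy  ->  (4x)(4y) = 16xy   [differs from xy: not invariant]
(C) y/x  ->  (4y)/(4x) = y/x   [equals y/x: invariant]
(D) x^2 + y^2  ->  (4x)^2 + (4y)^2 = 16x^2 + 16y^2   [differs from x^2 + y^2: not invariant]

Only option (C), y/x, is unchanged by the transformation.
The common factor 4 cancels in a ratio of coordinates, while sums, products and sums of squares pick up factors of 4 or 16.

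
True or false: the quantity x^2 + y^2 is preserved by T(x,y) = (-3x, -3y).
False

Substitute T(x,y) = (-3x, -3y) into the expression and compare with the original.

Original: x^2 + y^2
After applying T: (-3x)^2 + (-3y)^2 = 9x^2 + 9y^2

This differs from the original x^2 + y^2 (difference: 8x^2 + 8y^2), so the expression is NOT invariant.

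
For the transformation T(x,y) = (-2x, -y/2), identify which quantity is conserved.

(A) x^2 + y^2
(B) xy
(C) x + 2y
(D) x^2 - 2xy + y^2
B

An expression E(x,y) is invariant under T if E(T(x,y)) = E(x,y). Here T(x,y) = (-2x, -y/2).
Substitute the transformed coordinates into each option and compare with the original:
(A) x^2 + y^2  ->  (-2x)^2 + (-y/2)^2 = 4x^2 + y^2/4   [differs from x^2 + y^2: not invariant]
(B) xy  ->  (-2x)(-y/2) = xy   [equals xy: invariant]
(C) x + 2y  ->  (-2x) + 2(-y/2) = -2x - y   [differs from x + 2y: not invariant]
(D) x^2 - 2xy + y^2  ->  (-2x)^2 - 2(-2x)(-y/2) + (-y/2)^2 = 4x^2 - 2xy + y^2/4   [differs from x^2 - 2xy + y^2: not invariant]

Only option (B), xy, is unchanged by the transformation.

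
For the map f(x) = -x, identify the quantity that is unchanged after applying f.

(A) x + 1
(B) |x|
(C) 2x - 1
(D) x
B

For f(x) = -x:
Applying f replaces x by -x. Since |-x| = |x|, the absolute value is unchanged by f, whereas x -> -x, 2x - 1 -> -2x - 1 and x + 1 -> -x + 1 all change.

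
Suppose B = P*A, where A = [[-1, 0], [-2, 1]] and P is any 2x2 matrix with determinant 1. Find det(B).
-1

By the multiplicative property of determinants, det(B) = det(P*A) = det(P) * det(A) = det(A),
so the determinant is invariant under multiplication by any determinant-1 matrix; we just need det(A).

det(A) = (-1)(1) - (0)(-2) = -1 - 0 = -1

Therefore det(B) = 1 * (-1) = -1.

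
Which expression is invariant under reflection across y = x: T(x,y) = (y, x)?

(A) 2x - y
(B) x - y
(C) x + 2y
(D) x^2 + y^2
D

The map is reflection across y = x: T(x,y) = (y, x).
Substitute the transformed coordinates into each option and compare with the original:
(A) 2x - y  ->  2(y) - (x) = -x + 2y   [differs from 2x - y: not invariant]
(B) x - y  ->  (y) - (x) = -x + y   [differs from x - y: not invariant]
(C) x + 2y  ->  (y) + 2(x) = 2x + y   [differs from x + 2y: not invariant]
(D) x^2 + y^2  ->  (y)^2 + (x)^2 = x^2 + y^2   [equals x^2 + y^2: invariant]

Only option (D), x^2 + y^2, is unchanged by the transformation.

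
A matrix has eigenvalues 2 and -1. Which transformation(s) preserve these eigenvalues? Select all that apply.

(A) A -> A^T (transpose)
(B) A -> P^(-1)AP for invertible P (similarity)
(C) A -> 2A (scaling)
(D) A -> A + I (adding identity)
A and B

Eigenvalues are preserved by:
1. Similarity transformations: A -> P^(-1)AP (same characteristic polynomial)
2. Transpose: A^T has the same eigenvalues as A

Eigenvalues are NOT preserved by:
- Adding identity: eigenvalues become 2+1, -1+1
- Scaling: eigenvalues become 4, -2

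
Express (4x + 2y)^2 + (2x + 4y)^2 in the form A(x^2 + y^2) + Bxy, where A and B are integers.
20(x^2 + y^2) + 32xy

Expanding: (4x + 2y)^2 = 16x^2 + 16xy + 4y^2
(2x + 4y)^2 = 4x^2 + 16xy + 16y^2
Sum = (16+4)(x^2+y^2) + 32xy = 20(x^2 + y^2) + 32xy
This is symmetric in x and y.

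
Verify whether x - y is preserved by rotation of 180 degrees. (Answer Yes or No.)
No

Applying rotation by 180 degrees: x' = x*cos(180 degrees) - y*sin(180 degrees) = -x, y' = x*sin(180 degrees) + y*cos(180 degrees) = -y

Substituting into x - y:
(-x) - (-y)
= -x + y

This differs from the original expression x - y, so it is NOT invariant.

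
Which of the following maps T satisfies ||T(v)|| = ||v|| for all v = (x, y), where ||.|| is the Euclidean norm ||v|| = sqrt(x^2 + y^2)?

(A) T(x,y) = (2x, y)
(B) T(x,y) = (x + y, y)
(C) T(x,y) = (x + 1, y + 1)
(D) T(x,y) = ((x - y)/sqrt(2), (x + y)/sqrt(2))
D

A transformation preserves a norm if ||T(v)|| = ||v|| for every v; a single vector where the norm changes rules an option out.

(A) T(x,y) = (2x, y): v = (1, 0) has norm sqrt((1)^2 + (0)^2) = 1, but T(v) = (2, 0) has norm 2 -- not preserved.
(B) T(x,y) = (x + y, y): v = (0, 1) has norm sqrt((0)^2 + (1)^2) = 1, but T(v) = (1, 1) has norm sqrt(2) -- not preserved.
(C) T(x,y) = (x + 1, y + 1): v = (1, 0) has norm sqrt((1)^2 + (0)^2) = 1, but T(v) = (2, 1) has norm sqrt(5) -- not preserved.
(D) T(x,y) = ((x - y)/sqrt(2), (x + y)/sqrt(2)): preserves the norm -- it is an orthogonal map (a rotation/reflection), and (sqrt(2)(x - y)/2)^2 + (sqrt(2)(x + y)/2)^2 simplifies to x^2 + y^2.

Therefore the answer is (D).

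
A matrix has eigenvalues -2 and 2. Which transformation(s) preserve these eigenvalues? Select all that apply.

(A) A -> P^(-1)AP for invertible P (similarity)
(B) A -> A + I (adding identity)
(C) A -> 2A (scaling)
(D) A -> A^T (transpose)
A and D

Eigenvalues are preserved by:
1. Similarity transformations: A -> P^(-1)AP (same characteristic polynomial)
2. Transpose: A^T has the same eigenvalues as A

Eigenvalues are NOT preserved by:
- Adding identity: eigenvalues become -2+1, 2+1
- Scaling: eigenvalues become -4, 4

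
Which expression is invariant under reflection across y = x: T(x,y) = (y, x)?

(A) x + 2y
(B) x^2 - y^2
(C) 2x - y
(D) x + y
D

The map is reflection across y = x: T(x,y) = (y, x).
Substitute the transformed coordinates into each option and compare with the original:
(A) x + 2y  ->  (y) + 2(x) = 2x + y   [differs from x + 2y: not invariant]
(B) x^2 - y^2  ->  (y)^2 - (x)^2 = -x^2 + y^2   [differs from x^2 - y^2: not invariant]
(C) 2x - y  ->  2(y) - (x) = -x + 2y   [differs from 2x - y: not invariant]
(D) x + y  ->  (y) + (x) = x + y   [equals x + y: invariant]

Only option (D), x + y, is unchanged by the transformation.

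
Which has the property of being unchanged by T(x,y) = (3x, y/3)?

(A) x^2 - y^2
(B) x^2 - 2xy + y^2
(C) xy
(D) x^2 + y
C

An expression E(x,y) is invariant under T if E(T(x,y)) = E(x,y). Here T(x,y) = (3x, y/3).
Substitute the transformed coordinates into each option and compare with the original:
(A) x^2 - y^2  ->  (3x)^2 - (y/3)^2 = 9x^2 - y^2/9   [differs from x^2 - y^2: not invariant]
(B) x^2 - 2xy + y^2  ->  (3x)^2 - 2(3x)(y/3) + (y/3)^2 = 9x^2 - 2xy + y^2/9   [differs from x^2 - 2xy + y^2: not invariant]
(C) xy  ->  (3x)(y/3) = xy   [equals xy: invariant]
(D) x^2 + y  ->  (3x)^2 + (y/3) = 9x^2 + y/3   [differs from x^2 + y: not invariant]

Only option (C), xy, is unchanged by the transformation.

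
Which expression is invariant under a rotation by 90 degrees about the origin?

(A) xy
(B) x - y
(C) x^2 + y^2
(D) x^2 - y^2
C

A rotation by 90 degrees sends (x, y) to (-y, x).
Substitute the transformed coordinates into each option and compare with the original:
(A) xy  ->  (-y)(x) = -xy   [differs from xy: not invariant]
(B) x - y  ->  (-y) - (x) = -x - y   [differs from x - y: not invariant]
(C) x^2 + y^2  ->  (-y)^2 + (x)^2 = x^2 + y^2   [equals x^2 + y^2: invariant]
(D) x^2 - y^2  ->  (-y)^2 - (x)^2 = -x^2 + y^2   [differs from x^2 - y^2: not invariant]

Only option (C), x^2 + y^2, is unchanged by the transformation.
Geometrically, x^2 + y^2 is the squared distance from the origin, which every rotation about the origin preserves.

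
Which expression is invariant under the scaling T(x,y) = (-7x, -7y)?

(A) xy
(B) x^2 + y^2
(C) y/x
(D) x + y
C

Under the uniform scaling T(x,y) = (-7x, -7y):
Substitute the transformed coordinates into each option and compare with the original:
(A) xy  ->  (-7x)(-7y) = 49xy   [differs from xy: not invariant]
(B) x^2 + y^2  ->  (-7x)^2 + (-7y)^2 = 49x^2 + 49y^2   [differs from x^2 + y^2: not invariant]
(C) y/x  ->  (-7y)/(-7x) = y/x   [equals y/x: invariant]
(D) x + y  ->  (-7x) + (-7y) = -7x - 7y   [differs from x + y: not invariant]

Only option (C), y/x, is unchanged by the transformation.
The common factor -7 cancels in a ratio of coordinates, while sums, products and sums of squares pick up factors of -7 or 49.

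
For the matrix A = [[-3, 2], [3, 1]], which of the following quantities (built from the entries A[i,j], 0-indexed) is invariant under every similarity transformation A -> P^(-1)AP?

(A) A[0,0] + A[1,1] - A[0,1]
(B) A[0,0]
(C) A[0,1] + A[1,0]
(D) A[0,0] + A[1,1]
D

A[0,0] + A[1,1] is the trace of A. By the cyclic property of the trace, tr(P^(-1)AP) = tr(APP^(-1)) = tr(A), so it is the same for every matrix similar to A.

The other combinations are not similarity invariants. For example, take P = [[1, 1], [1, 2]] (det P = 1), so P^(-1) = [[2, -1], [-1, 1]] and
B = P^(-1)AP = [[-6, -3], [5, 4]].
Evaluating each option on A and on B:
(A) A[0,0] + A[1,1] - A[0,1]: -4 for A, 1 for B -> changes
(B) A[0,0]: -3 for A, -6 for B -> changes
(C) A[0,1] + A[1,0]: 5 for A, 2 for B -> changes
(D) A[0,0] + A[1,1]: -2 for A, -2 for B -> unchanged

Only (D) A[0,0] + A[1,1] = -2 survives (and it does so for every P, not just this one), so it is the invariant.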